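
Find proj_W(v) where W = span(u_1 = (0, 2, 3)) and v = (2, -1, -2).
proj_W(v) = (0, -16/13, -24/13)

Set up U = [u_1 | ... | u_1] ∈ R^(3×1). The projector onto W = col(U) is P = U (U^T U)^(-1) U^T.
Compute U^T U =
  [13],
and U^T v = (-8).
Solve U^T U · c = U^T v for the coefficients: c = (-8/13). The projection is proj_W(v) = U c.
Check: (v - proj_W(v)) · u_1 = 0  (should be 0).
Result: proj_W(v) = (0, -16/13, -24/13).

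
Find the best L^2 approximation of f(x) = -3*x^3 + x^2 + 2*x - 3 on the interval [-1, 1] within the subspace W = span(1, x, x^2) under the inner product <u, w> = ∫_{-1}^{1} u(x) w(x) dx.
g(x) = x^2 + x/5 - 3

The best approximation g ∈ W is the orthogonal projection of f onto W. Writing g = a_0 + a_1 x + a_2 x^2, the coefficients solve the normal equations G · a = b where
  G_{ij} = <φ_i, φ_j> and b_i = <f, φ_i>, with φ_0 = 1, φ_1 = x, φ_2 = x^2.
G =
  [2, 0, 2/3]
  [0, 2/3, 0]
  [2/3, 0, 2/5],
b = (-16/3, 2/15, -8/5).
Solving gives a_0 = -3, a_1 = 1/5, a_2 = 1, so
  g(x) = x^2 + x/5 - 3.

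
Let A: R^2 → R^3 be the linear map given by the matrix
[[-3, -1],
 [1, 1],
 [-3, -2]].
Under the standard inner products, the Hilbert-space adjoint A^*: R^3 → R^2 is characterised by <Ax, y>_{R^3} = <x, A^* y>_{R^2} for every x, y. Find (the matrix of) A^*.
A^* = A^T =
[[-3, 1, -3],
 [-1, 1, -2]]

For real matrices with standard dot products, the defining identity <Ax, y> = <x, A^* y> gives (Ax)^T y = x^T (A^*) y, i.e. x^T A^T y = x^T (A^*) y. Since this holds for all x, y, we must have A^* = A^T. Therefore
A^* =
[[-3, 1, -3],
 [-1, 1, -2]].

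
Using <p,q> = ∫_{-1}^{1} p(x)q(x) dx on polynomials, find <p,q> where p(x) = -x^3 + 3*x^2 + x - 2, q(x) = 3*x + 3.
<p,q> = -26/5

Expand the product: p(x)·q(x) = -3*x^4 + 6*x^3 + 12*x^2 - 3*x - 6.
∫_{-1}^{1} of each monomial x^k gives [2/(k+1) if k even, 0 if k odd]. Integrating term-by-term (or equivalently evaluating the antiderivative F(x) = -3*x^5/5 + 3*x^4/2 + 4*x^3 - 3*x^2/2 - 6*x at the endpoints):
  F(1) − F(−1) = -13/5 − (13/5) = -26/5.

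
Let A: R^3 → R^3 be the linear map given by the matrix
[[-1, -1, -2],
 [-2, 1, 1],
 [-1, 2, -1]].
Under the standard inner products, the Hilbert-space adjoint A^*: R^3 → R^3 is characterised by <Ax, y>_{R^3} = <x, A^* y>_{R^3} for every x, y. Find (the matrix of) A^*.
A^* = A^T =
[[-1, -2, -1],
 [-1, 1, 2],
 [-2, 1, -1]]

For real matrices with standard dot products, the defining identity <Ax, y> = <x, A^* y> gives (Ax)^T y = x^T (A^*) y, i.e. x^T A^T y = x^T (A^*) y. Since this holds for all x, y, we must have A^* = A^T. Therefore
A^* =
[[-1, -2, -1],
 [-1, 1, 2],
 [-2, 1, -1]].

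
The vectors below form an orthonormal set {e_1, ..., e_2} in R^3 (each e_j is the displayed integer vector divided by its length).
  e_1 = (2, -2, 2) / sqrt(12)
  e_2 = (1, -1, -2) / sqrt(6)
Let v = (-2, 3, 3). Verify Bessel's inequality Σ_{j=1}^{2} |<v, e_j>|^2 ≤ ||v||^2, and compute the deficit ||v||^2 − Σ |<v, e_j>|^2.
Σ |<v, e_j>|^2 = 43/2; ||v||^2 = 22; deficit = 1/2

Write each e_j = u_j / sqrt(<u_j, u_j>) where u_j is the displayed integer vector. Then <v, e_j> = <v, u_j> / sqrt(<u_j, u_j>), so |<v, e_j>|^2 = <v, u_j>^2 / <u_j, u_j>.
Coefficients: <v, e_1> = -4/sqrt(12), <v, e_2> = -11/sqrt(6).
Square and sum: Σ |<v, e_j>|^2 = 43/2.
Compute ||v||^2 = v·v = 22.
Deficit = 22 − 43/2 = 1/2 ≥ 0, confirming Bessel's inequality. (The deficit equals ||v − Σ <v,e_j> e_j||^2, the squared distance from v to span{e_j}.)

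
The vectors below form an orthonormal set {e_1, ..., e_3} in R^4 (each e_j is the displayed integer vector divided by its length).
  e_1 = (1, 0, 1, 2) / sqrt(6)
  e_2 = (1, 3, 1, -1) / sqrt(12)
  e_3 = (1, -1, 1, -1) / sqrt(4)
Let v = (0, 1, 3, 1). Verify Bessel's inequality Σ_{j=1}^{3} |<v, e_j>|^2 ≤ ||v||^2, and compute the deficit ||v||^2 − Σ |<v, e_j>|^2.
Σ |<v, e_j>|^2 = 13/2; ||v||^2 = 11; deficit = 9/2

Write each e_j = u_j / sqrt(<u_j, u_j>) where u_j is the displayed integer vector. Then <v, e_j> = <v, u_j> / sqrt(<u_j, u_j>), so |<v, e_j>|^2 = <v, u_j>^2 / <u_j, u_j>.
Coefficients: <v, e_1> = 5/sqrt(6), <v, e_2> = 5/sqrt(12), <v, e_3> = 1/sqrt(4).
Square and sum: Σ |<v, e_j>|^2 = 13/2.
Compute ||v||^2 = v·v = 11.
Deficit = 11 − 13/2 = 9/2 ≥ 0, confirming Bessel's inequality. (The deficit equals ||v − Σ <v,e_j> e_j||^2, the squared distance from v to span{e_j}.)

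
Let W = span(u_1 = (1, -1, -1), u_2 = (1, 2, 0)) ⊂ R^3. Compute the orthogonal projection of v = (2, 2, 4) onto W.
proj_W(v) = (0, 3, 1)

Set up U = [u_1 | ... | u_2] ∈ R^(3×2). The projector onto W = col(U) is P = U (U^T U)^(-1) U^T.
Compute U^T U =
  [3, -1]
  [-1, 5],
and U^T v = (-4, 6).
Solve U^T U · c = U^T v for the coefficients: c = (-1, 1). The projection is proj_W(v) = U c.
Check: (v - proj_W(v)) · u_1 = 0  (should be 0).
Check: (v - proj_W(v)) · u_2 = 0  (should be 0).
Result: proj_W(v) = (0, 3, 1).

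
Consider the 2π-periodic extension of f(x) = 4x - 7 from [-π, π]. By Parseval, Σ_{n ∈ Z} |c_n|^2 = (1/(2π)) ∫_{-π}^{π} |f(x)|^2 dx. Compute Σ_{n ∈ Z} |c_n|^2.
Σ |c_n|^2 = 16π^2/3 + 49

Expand and integrate term by term over [-π, π]:
  ∫ (4x)^2 dx = 16·(2π^3/3); ∫ 2·4·(-7)·x dx = 0 (odd integrand); ∫ (-7)^2 dx = 49·2π.
So (1/(2π)) ∫_{-π}^{π} (4x - 7)^2 dx = 16π^2/3 + 49 = 16π^2/3 + 49.
Parseval ⇒ Σ |c_n|^2 = 16π^2/3 + 49.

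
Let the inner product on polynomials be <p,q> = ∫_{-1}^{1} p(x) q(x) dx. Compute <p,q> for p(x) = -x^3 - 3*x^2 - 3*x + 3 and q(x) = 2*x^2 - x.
<p,q> = 4

Expand the product: p(x)·q(x) = -2*x^5 - 5*x^4 - 3*x^3 + 9*x^2 - 3*x.
∫_{-1}^{1} of each monomial x^k gives [2/(k+1) if k even, 0 if k odd]. Integrating term-by-term (or equivalently evaluating the antiderivative F(x) = -x^6/3 - x^5 - 3*x^4/4 + 3*x^3 - 3*x^2/2 at the endpoints):
  F(1) − F(−1) = -7/12 − (-55/12) = 4.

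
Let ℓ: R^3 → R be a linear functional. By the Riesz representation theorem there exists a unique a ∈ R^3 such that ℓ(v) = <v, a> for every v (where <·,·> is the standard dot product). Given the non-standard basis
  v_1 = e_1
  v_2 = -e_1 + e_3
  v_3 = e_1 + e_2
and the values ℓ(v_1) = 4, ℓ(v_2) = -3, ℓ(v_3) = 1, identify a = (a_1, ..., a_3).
a = (4, -3, 1)

Write a = (a_1, ..., a_3) in the standard basis. For each basis vector v_i, ℓ(v_i) = <v_i, a> is a linear equation in the a_j's. Collect the n equations into a matrix system V a = ℓ, where row i of V is v_i (expressed in the standard basis). Since V is invertible (lower-triangular with 1s on the diagonal, up to permutation), solve by back-substitution:
  V =
[[1, 0, 0],
 [-1, 0, 1],
 [1, 1, 0]]
  V a = (4, -3, 1)
Solving gives a = (4, -3, 1).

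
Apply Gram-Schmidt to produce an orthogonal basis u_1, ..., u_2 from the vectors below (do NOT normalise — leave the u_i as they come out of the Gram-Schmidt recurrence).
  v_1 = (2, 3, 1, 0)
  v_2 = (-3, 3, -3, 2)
Orthogonal basis:
  u_1 = (2, 3, 1, 0)
  u_2 = (-3, 3, -3, 2)

Apply the Gram-Schmidt recurrence
  u_1 = v_1
  u_i = v_i − Σ_{j<i} ((v_i · u_j) / (u_j · u_j)) · u_j.

Step by step this gives:
  u_1 = (2, 3, 1, 0)
  u_2 = (-3, 3, -3, 2)

Orthogonality check:
  u_2 · u_1 = 0 (should be 0)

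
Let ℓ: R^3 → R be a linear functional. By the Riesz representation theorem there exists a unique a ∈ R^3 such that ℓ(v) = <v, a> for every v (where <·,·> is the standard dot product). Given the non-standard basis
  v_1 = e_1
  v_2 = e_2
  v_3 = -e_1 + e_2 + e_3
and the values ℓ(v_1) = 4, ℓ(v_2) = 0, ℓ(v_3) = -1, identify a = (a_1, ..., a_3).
a = (4, 0, 3)

Write a = (a_1, ..., a_3) in the standard basis. For each basis vector v_i, ℓ(v_i) = <v_i, a> is a linear equation in the a_j's. Collect the n equations into a matrix system V a = ℓ, where row i of V is v_i (expressed in the standard basis). Since V is invertible (lower-triangular with 1s on the diagonal, up to permutation), solve by back-substitution:
  V =
[[1, 0, 0],
 [0, 1, 0],
 [-1, 1, 1]]
  V a = (4, 0, -1)
Solving gives a = (4, 0, 3).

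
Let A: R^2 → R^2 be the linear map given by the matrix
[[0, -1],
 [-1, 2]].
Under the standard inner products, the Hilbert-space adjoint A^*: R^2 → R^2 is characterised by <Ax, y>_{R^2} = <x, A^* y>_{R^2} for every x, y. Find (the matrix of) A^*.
A^* = A^T =
[[0, -1],
 [-1, 2]]

For real matrices with standard dot products, the defining identity <Ax, y> = <x, A^* y> gives (Ax)^T y = x^T (A^*) y, i.e. x^T A^T y = x^T (A^*) y. Since this holds for all x, y, we must have A^* = A^T. Therefore
A^* =
[[0, -1],
 [-1, 2]].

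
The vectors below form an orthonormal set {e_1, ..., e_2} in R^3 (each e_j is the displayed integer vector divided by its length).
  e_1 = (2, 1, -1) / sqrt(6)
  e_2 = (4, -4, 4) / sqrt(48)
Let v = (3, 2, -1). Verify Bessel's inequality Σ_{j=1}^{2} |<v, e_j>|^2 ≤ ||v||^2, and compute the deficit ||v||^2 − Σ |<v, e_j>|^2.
Σ |<v, e_j>|^2 = 27/2; ||v||^2 = 14; deficit = 1/2

Write each e_j = u_j / sqrt(<u_j, u_j>) where u_j is the displayed integer vector. Then <v, e_j> = <v, u_j> / sqrt(<u_j, u_j>), so |<v, e_j>|^2 = <v, u_j>^2 / <u_j, u_j>.
Coefficients: <v, e_1> = 9/sqrt(6), <v, e_2> = 0/sqrt(48).
Square and sum: Σ |<v, e_j>|^2 = 27/2.
Compute ||v||^2 = v·v = 14.
Deficit = 14 − 27/2 = 1/2 ≥ 0, confirming Bessel's inequality. (The deficit equals ||v − Σ <v,e_j> e_j||^2, the squared distance from v to span{e_j}.)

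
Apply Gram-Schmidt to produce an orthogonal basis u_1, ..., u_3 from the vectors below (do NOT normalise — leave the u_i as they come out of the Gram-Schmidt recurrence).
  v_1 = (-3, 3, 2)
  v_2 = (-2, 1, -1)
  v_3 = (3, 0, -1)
Orthogonal basis:
  u_1 = (-3, 3, 2)
  u_2 = (-23/22, 1/22, -18/11)
  u_3 = (90/83, 126/83, -54/83)

Apply the Gram-Schmidt recurrence
  u_1 = v_1
  u_i = v_i − Σ_{j<i} ((v_i · u_j) / (u_j · u_j)) · u_j.

Step by step this gives:
  u_1 = (-3, 3, 2)
  u_2 = (-23/22, 1/22, -18/11)
  u_3 = (90/83, 126/83, -54/83)

Orthogonality check:
  u_2 · u_1 = 0 (should be 0)
  u_3 · u_1 = 0 (should be 0)
  u_3 · u_2 = 0 (should be 0)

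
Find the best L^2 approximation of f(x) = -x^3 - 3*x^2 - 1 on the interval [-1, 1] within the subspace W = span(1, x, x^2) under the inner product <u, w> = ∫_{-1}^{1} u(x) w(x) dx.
g(x) = -3*x^2 - 3*x/5 - 1

The best approximation g ∈ W is the orthogonal projection of f onto W. Writing g = a_0 + a_1 x + a_2 x^2, the coefficients solve the normal equations G · a = b where
  G_{ij} = <φ_i, φ_j> and b_i = <f, φ_i>, with φ_0 = 1, φ_1 = x, φ_2 = x^2.
G =
  [2, 0, 2/3]
  [0, 2/3, 0]
  [2/3, 0, 2/5],
b = (-4, -2/5, -28/15).
Solving gives a_0 = -1, a_1 = -3/5, a_2 = -3, so
  g(x) = -3*x^2 - 3*x/5 - 1.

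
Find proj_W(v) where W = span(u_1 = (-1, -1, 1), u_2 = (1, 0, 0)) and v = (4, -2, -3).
proj_W(v) = (4, 1/2, -1/2)

Set up U = [u_1 | ... | u_2] ∈ R^(3×2). The projector onto W = col(U) is P = U (U^T U)^(-1) U^T.
Compute U^T U =
  [3, -1]
  [-1, 1],
and U^T v = (-5, 4).
Solve U^T U · c = U^T v for the coefficients: c = (-1/2, 7/2). The projection is proj_W(v) = U c.
Check: (v - proj_W(v)) · u_1 = 0  (should be 0).
Check: (v - proj_W(v)) · u_2 = 0  (should be 0).
Result: proj_W(v) = (4, 1/2, -1/2).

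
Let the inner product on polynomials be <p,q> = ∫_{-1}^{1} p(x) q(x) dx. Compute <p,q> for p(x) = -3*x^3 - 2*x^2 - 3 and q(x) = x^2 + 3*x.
<p,q> = -32/5

Expand the product: p(x)·q(x) = -3*x^5 - 11*x^4 - 6*x^3 - 3*x^2 - 9*x.
∫_{-1}^{1} of each monomial x^k gives [2/(k+1) if k even, 0 if k odd]. Integrating term-by-term (or equivalently evaluating the antiderivative F(x) = -x^6/2 - 11*x^5/5 - 3*x^4/2 - x^3 - 9*x^2/2 at the endpoints):
  F(1) − F(−1) = -97/10 − (-33/10) = -32/5.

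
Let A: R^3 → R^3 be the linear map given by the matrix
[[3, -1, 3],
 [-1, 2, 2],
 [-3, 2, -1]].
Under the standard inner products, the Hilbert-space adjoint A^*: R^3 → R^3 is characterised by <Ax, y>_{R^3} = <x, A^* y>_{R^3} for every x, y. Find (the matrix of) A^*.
A^* = A^T =
[[3, -1, -3],
 [-1, 2, 2],
 [3, 2, -1]]

For real matrices with standard dot products, the defining identity <Ax, y> = <x, A^* y> gives (Ax)^T y = x^T (A^*) y, i.e. x^T A^T y = x^T (A^*) y. Since this holds for all x, y, we must have A^* = A^T. Therefore
A^* =
[[3, -1, -3],
 [-1, 2, 2],
 [3, 2, -1]].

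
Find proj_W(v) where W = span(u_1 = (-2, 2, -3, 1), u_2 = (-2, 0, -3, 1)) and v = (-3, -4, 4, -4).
proj_W(v) = (10/7, -4, 15/7, -5/7)

Set up U = [u_1 | ... | u_2] ∈ R^(4×2). The projector onto W = col(U) is P = U (U^T U)^(-1) U^T.
Compute U^T U =
  [18, 14]
  [14, 14],
and U^T v = (-18, -10).
Solve U^T U · c = U^T v for the coefficients: c = (-2, 9/7). The projection is proj_W(v) = U c.
Check: (v - proj_W(v)) · u_1 = 0  (should be 0).
Check: (v - proj_W(v)) · u_2 = 0  (should be 0).
Result: proj_W(v) = (10/7, -4, 15/7, -5/7).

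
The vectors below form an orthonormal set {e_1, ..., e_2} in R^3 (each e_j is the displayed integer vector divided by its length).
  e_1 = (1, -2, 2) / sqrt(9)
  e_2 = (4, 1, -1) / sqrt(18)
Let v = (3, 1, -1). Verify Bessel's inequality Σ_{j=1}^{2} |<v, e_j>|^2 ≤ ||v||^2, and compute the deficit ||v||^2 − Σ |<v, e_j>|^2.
Σ |<v, e_j>|^2 = 11; ||v||^2 = 11; deficit = 0

Write each e_j = u_j / sqrt(<u_j, u_j>) where u_j is the displayed integer vector. Then <v, e_j> = <v, u_j> / sqrt(<u_j, u_j>), so |<v, e_j>|^2 = <v, u_j>^2 / <u_j, u_j>.
Coefficients: <v, e_1> = -1/sqrt(9), <v, e_2> = 14/sqrt(18).
Square and sum: Σ |<v, e_j>|^2 = 11.
Compute ||v||^2 = v·v = 11.
Deficit = 11 − 11 = 0 ≥ 0, confirming Bessel's inequality. (The deficit equals ||v − Σ <v,e_j> e_j||^2, the squared distance from v to span{e_j}.)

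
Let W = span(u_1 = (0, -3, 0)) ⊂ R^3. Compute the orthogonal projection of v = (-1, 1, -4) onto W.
proj_W(v) = (0, 1, 0)

Set up U = [u_1 | ... | u_1] ∈ R^(3×1). The projector onto W = col(U) is P = U (U^T U)^(-1) U^T.
Compute U^T U =
  [9],
and U^T v = (-3).
Solve U^T U · c = U^T v for the coefficients: c = (-1/3). The projection is proj_W(v) = U c.
Check: (v - proj_W(v)) · u_1 = 0  (should be 0).
Result: proj_W(v) = (0, 1, 0).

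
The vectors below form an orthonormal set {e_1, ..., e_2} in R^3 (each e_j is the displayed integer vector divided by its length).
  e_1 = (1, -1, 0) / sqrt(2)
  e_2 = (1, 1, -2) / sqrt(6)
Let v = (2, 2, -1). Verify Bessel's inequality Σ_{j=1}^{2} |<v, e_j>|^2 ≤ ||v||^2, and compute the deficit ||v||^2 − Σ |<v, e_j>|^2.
Σ |<v, e_j>|^2 = 6; ||v||^2 = 9; deficit = 3

Write each e_j = u_j / sqrt(<u_j, u_j>) where u_j is the displayed integer vector. Then <v, e_j> = <v, u_j> / sqrt(<u_j, u_j>), so |<v, e_j>|^2 = <v, u_j>^2 / <u_j, u_j>.
Coefficients: <v, e_1> = 0/sqrt(2), <v, e_2> = 6/sqrt(6).
Square and sum: Σ |<v, e_j>|^2 = 6.
Compute ||v||^2 = v·v = 9.
Deficit = 9 − 6 = 3 ≥ 0, confirming Bessel's inequality. (The deficit equals ||v − Σ <v,e_j> e_j||^2, the squared distance from v to span{e_j}.)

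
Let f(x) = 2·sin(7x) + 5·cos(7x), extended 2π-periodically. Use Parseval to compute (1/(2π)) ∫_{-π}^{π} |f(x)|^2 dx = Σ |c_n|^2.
Σ |c_n|^2 = 29/2

Expand |f|^2 and use orthogonality of {sin(nx), cos(mx)} on [-π, π]:
  ∫_{-π}^{π} sin(nx)^2 dx = π, ∫ cos(mx)^2 dx = π, and cross terms integrate to 0.
So ∫_{-π}^{π} f(x)^2 dx = 2^2 · π + 5^2 · π = (4 + 25)π.
Divide by 2π: (4 + 25)/2 = 29/2.
By Parseval, this equals Σ |c_n|^2.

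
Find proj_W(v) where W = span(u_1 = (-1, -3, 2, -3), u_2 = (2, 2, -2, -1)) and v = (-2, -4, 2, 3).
proj_W(v) = (-329/109, -275/109, 302/109, 259/109)

Set up U = [u_1 | ... | u_2] ∈ R^(4×2). The projector onto W = col(U) is P = U (U^T U)^(-1) U^T.
Compute U^T U =
  [23, -9]
  [-9, 13],
and U^T v = (9, -19).
Solve U^T U · c = U^T v for the coefficients: c = (-27/109, -178/109). The projection is proj_W(v) = U c.
Check: (v - proj_W(v)) · u_1 = 0  (should be 0).
Check: (v - proj_W(v)) · u_2 = 0  (should be 0).
Result: proj_W(v) = (-329/109, -275/109, 302/109, 259/109).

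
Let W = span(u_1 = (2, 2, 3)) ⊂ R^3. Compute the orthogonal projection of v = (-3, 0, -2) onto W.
proj_W(v) = (-24/17, -24/17, -36/17)

Set up U = [u_1 | ... | u_1] ∈ R^(3×1). The projector onto W = col(U) is P = U (U^T U)^(-1) U^T.
Compute U^T U =
  [17],
and U^T v = (-12).
Solve U^T U · c = U^T v for the coefficients: c = (-12/17). The projection is proj_W(v) = U c.
Check: (v - proj_W(v)) · u_1 = 0  (should be 0).
Result: proj_W(v) = (-24/17, -24/17, -36/17).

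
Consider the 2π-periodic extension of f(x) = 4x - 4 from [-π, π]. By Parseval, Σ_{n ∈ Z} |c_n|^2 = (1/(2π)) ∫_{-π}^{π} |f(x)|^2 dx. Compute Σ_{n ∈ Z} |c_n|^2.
Σ |c_n|^2 = 16π^2/3 + 16

Expand and integrate term by term over [-π, π]:
  ∫ (4x)^2 dx = 16·(2π^3/3); ∫ 2·4·(-4)·x dx = 0 (odd integrand); ∫ (-4)^2 dx = 16·2π.
So (1/(2π)) ∫_{-π}^{π} (4x - 4)^2 dx = 16π^2/3 + 16 = 16π^2/3 + 16.
Parseval ⇒ Σ |c_n|^2 = 16π^2/3 + 16.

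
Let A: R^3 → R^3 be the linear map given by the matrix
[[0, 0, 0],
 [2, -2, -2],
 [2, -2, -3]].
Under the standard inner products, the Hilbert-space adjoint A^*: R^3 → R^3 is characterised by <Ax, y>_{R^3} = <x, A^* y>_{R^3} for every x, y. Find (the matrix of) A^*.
A^* = A^T =
[[0, 2, 2],
 [0, -2, -2],
 [0, -2, -3]]

For real matrices with standard dot products, the defining identity <Ax, y> = <x, A^* y> gives (Ax)^T y = x^T (A^*) y, i.e. x^T A^T y = x^T (A^*) y. Since this holds for all x, y, we must have A^* = A^T. Therefore
A^* =
[[0, 2, 2],
 [0, -2, -2],
 [0, -2, -3]].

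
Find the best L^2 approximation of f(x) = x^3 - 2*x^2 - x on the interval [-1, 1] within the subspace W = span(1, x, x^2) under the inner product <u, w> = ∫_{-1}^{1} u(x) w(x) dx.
g(x) = -2*x^2 - 2*x/5

The best approximation g ∈ W is the orthogonal projection of f onto W. Writing g = a_0 + a_1 x + a_2 x^2, the coefficients solve the normal equations G · a = b where
  G_{ij} = <φ_i, φ_j> and b_i = <f, φ_i>, with φ_0 = 1, φ_1 = x, φ_2 = x^2.
G =
  [2, 0, 2/3]
  [0, 2/3, 0]
  [2/3, 0, 2/5],
b = (-4/3, -4/15, -4/5).
Solving gives a_0 = 0, a_1 = -2/5, a_2 = -2, so
  g(x) = -2*x^2 - 2*x/5.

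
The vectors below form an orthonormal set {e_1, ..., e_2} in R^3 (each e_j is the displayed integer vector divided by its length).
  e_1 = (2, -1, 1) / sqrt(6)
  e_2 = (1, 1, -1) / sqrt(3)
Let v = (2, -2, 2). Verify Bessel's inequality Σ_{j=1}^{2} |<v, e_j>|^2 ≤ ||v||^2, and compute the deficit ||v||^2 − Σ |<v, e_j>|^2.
Σ |<v, e_j>|^2 = 12; ||v||^2 = 12; deficit = 0

Write each e_j = u_j / sqrt(<u_j, u_j>) where u_j is the displayed integer vector. Then <v, e_j> = <v, u_j> / sqrt(<u_j, u_j>), so |<v, e_j>|^2 = <v, u_j>^2 / <u_j, u_j>.
Coefficients: <v, e_1> = 8/sqrt(6), <v, e_2> = -2/sqrt(3).
Square and sum: Σ |<v, e_j>|^2 = 12.
Compute ||v||^2 = v·v = 12.
Deficit = 12 − 12 = 0 ≥ 0, confirming Bessel's inequality. (The deficit equals ||v − Σ <v,e_j> e_j||^2, the squared distance from v to span{e_j}.)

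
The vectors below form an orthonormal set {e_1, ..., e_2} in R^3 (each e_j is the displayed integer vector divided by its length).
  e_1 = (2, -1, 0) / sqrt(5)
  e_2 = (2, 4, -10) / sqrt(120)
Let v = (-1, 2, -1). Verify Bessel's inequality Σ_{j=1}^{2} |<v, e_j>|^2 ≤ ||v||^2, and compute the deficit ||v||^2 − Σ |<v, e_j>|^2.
Σ |<v, e_j>|^2 = 16/3; ||v||^2 = 6; deficit = 2/3

Write each e_j = u_j / sqrt(<u_j, u_j>) where u_j is the displayed integer vector. Then <v, e_j> = <v, u_j> / sqrt(<u_j, u_j>), so |<v, e_j>|^2 = <v, u_j>^2 / <u_j, u_j>.
Coefficients: <v, e_1> = -4/sqrt(5), <v, e_2> = 16/sqrt(120).
Square and sum: Σ |<v, e_j>|^2 = 16/3.
Compute ||v||^2 = v·v = 6.
Deficit = 6 − 16/3 = 2/3 ≥ 0, confirming Bessel's inequality. (The deficit equals ||v − Σ <v,e_j> e_j||^2, the squared distance from v to span{e_j}.)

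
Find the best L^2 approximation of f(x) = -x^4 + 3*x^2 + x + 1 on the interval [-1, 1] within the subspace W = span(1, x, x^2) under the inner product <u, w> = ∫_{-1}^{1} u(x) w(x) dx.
g(x) = 15*x^2/7 + x + 38/35

The best approximation g ∈ W is the orthogonal projection of f onto W. Writing g = a_0 + a_1 x + a_2 x^2, the coefficients solve the normal equations G · a = b where
  G_{ij} = <φ_i, φ_j> and b_i = <f, φ_i>, with φ_0 = 1, φ_1 = x, φ_2 = x^2.
G =
  [2, 0, 2/3]
  [0, 2/3, 0]
  [2/3, 0, 2/5],
b = (18/5, 2/3, 166/105).
Solving gives a_0 = 38/35, a_1 = 1, a_2 = 15/7, so
  g(x) = 15*x^2/7 + x + 38/35.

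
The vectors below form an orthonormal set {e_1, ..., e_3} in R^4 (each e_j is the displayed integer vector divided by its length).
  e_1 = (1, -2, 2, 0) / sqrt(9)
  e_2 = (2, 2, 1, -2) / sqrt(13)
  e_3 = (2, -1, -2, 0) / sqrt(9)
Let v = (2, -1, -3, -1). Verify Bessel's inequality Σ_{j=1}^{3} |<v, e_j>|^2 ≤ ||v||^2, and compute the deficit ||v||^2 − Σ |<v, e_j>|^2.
Σ |<v, e_j>|^2 = 1634/117; ||v||^2 = 15; deficit = 121/117

Write each e_j = u_j / sqrt(<u_j, u_j>) where u_j is the displayed integer vector. Then <v, e_j> = <v, u_j> / sqrt(<u_j, u_j>), so |<v, e_j>|^2 = <v, u_j>^2 / <u_j, u_j>.
Coefficients: <v, e_1> = -2/sqrt(9), <v, e_2> = 1/sqrt(13), <v, e_3> = 11/sqrt(9).
Square and sum: Σ |<v, e_j>|^2 = 1634/117.
Compute ||v||^2 = v·v = 15.
Deficit = 15 − 1634/117 = 121/117 ≥ 0, confirming Bessel's inequality. (The deficit equals ||v − Σ <v,e_j> e_j||^2, the squared distance from v to span{e_j}.)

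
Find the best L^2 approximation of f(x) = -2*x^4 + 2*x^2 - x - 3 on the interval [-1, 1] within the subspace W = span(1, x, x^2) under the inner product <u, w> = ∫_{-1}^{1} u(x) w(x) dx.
g(x) = 2*x^2/7 - x - 99/35

The best approximation g ∈ W is the orthogonal projection of f onto W. Writing g = a_0 + a_1 x + a_2 x^2, the coefficients solve the normal equations G · a = b where
  G_{ij} = <φ_i, φ_j> and b_i = <f, φ_i>, with φ_0 = 1, φ_1 = x, φ_2 = x^2.
G =
  [2, 0, 2/3]
  [0, 2/3, 0]
  [2/3, 0, 2/5],
b = (-82/15, -2/3, -62/35).
Solving gives a_0 = -99/35, a_1 = -1, a_2 = 2/7, so
  g(x) = 2*x^2/7 - x - 99/35.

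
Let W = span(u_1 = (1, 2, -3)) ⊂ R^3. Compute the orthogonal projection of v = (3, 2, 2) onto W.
proj_W(v) = (1/14, 1/7, -3/14)

Set up U = [u_1 | ... | u_1] ∈ R^(3×1). The projector onto W = col(U) is P = U (U^T U)^(-1) U^T.
Compute U^T U =
  [14],
and U^T v = (1).
Solve U^T U · c = U^T v for the coefficients: c = (1/14). The projection is proj_W(v) = U c.
Check: (v - proj_W(v)) · u_1 = 0  (should be 0).
Result: proj_W(v) = (1/14, 1/7, -3/14).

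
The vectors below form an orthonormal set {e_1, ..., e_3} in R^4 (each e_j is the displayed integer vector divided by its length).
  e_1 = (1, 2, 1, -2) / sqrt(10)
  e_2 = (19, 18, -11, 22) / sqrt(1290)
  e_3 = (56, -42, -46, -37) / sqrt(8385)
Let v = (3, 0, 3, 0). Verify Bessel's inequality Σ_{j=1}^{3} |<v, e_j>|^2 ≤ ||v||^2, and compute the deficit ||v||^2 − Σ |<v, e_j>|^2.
Σ |<v, e_j>|^2 = 54/13; ||v||^2 = 18; deficit = 180/13

Write each e_j = u_j / sqrt(<u_j, u_j>) where u_j is the displayed integer vector. Then <v, e_j> = <v, u_j> / sqrt(<u_j, u_j>), so |<v, e_j>|^2 = <v, u_j>^2 / <u_j, u_j>.
Coefficients: <v, e_1> = 6/sqrt(10), <v, e_2> = 24/sqrt(1290), <v, e_3> = 30/sqrt(8385).
Square and sum: Σ |<v, e_j>|^2 = 54/13.
Compute ||v||^2 = v·v = 18.
Deficit = 18 − 54/13 = 180/13 ≥ 0, confirming Bessel's inequality. (The deficit equals ||v − Σ <v,e_j> e_j||^2, the squared distance from v to span{e_j}.)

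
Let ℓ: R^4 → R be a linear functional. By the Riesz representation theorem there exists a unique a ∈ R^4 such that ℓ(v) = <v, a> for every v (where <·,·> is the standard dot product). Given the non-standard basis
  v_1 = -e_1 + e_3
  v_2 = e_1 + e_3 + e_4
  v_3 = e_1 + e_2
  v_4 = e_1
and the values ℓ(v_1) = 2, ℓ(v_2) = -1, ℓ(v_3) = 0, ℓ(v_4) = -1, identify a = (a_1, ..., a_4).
a = (-1, 1, 1, -1)

Write a = (a_1, ..., a_4) in the standard basis. For each basis vector v_i, ℓ(v_i) = <v_i, a> is a linear equation in the a_j's. Collect the n equations into a matrix system V a = ℓ, where row i of V is v_i (expressed in the standard basis). Since V is invertible (lower-triangular with 1s on the diagonal, up to permutation), solve by back-substitution:
  V =
[[-1, 0, 1, 0],
 [1, 0, 1, 1],
 [1, 1, 0, 0],
 [1, 0, 0, 0]]
  V a = (2, -1, 0, -1)
Solving gives a = (-1, 1, 1, -1).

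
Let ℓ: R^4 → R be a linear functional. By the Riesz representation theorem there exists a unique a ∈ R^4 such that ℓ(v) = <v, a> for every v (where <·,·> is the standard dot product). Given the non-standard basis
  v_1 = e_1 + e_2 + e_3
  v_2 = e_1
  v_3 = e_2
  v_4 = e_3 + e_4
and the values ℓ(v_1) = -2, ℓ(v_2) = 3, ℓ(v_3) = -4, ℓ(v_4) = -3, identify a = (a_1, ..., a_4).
a = (3, -4, -1, -2)

Write a = (a_1, ..., a_4) in the standard basis. For each basis vector v_i, ℓ(v_i) = <v_i, a> is a linear equation in the a_j's. Collect the n equations into a matrix system V a = ℓ, where row i of V is v_i (expressed in the standard basis). Since V is invertible (lower-triangular with 1s on the diagonal, up to permutation), solve by back-substitution:
  V =
[[1, 1, 1, 0],
 [1, 0, 0, 0],
 [0, 1, 0, 0],
 [0, 0, 1, 1]]
  V a = (-2, 3, -4, -3)
Solving gives a = (3, -4, -1, -2).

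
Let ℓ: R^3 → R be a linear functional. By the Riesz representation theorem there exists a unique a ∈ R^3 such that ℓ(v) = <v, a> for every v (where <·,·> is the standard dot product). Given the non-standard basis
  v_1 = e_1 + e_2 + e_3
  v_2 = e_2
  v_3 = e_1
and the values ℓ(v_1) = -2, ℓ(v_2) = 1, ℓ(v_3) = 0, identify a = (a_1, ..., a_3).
a = (0, 1, -3)

Write a = (a_1, ..., a_3) in the standard basis. For each basis vector v_i, ℓ(v_i) = <v_i, a> is a linear equation in the a_j's. Collect the n equations into a matrix system V a = ℓ, where row i of V is v_i (expressed in the standard basis). Since V is invertible (lower-triangular with 1s on the diagonal, up to permutation), solve by back-substitution:
  V =
[[1, 1, 1],
 [0, 1, 0],
 [1, 0, 0]]
  V a = (-2, 1, 0)
Solving gives a = (0, 1, -3).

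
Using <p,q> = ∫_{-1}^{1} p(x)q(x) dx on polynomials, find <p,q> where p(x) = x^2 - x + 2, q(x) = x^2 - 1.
<p,q> = -44/15

Expand the product: p(x)·q(x) = x^4 - x^3 + x^2 + x - 2.
∫_{-1}^{1} of each monomial x^k gives [2/(k+1) if k even, 0 if k odd]. Integrating term-by-term (or equivalently evaluating the antiderivative F(x) = x^5/5 - x^4/4 + x^3/3 + x^2/2 - 2*x at the endpoints):
  F(1) − F(−1) = -73/60 − (103/60) = -44/15.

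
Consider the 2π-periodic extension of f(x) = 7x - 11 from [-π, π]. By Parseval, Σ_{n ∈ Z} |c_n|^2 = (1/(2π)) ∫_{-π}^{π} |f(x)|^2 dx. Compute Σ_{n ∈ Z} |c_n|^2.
Σ |c_n|^2 = 49π^2/3 + 121

Expand and integrate term by term over [-π, π]:
  ∫ (7x)^2 dx = 49·(2π^3/3); ∫ 2·7·(-11)·x dx = 0 (odd integrand); ∫ (-11)^2 dx = 121·2π.
So (1/(2π)) ∫_{-π}^{π} (7x - 11)^2 dx = 49π^2/3 + 121 = 49π^2/3 + 121.
Parseval ⇒ Σ |c_n|^2 = 49π^2/3 + 121.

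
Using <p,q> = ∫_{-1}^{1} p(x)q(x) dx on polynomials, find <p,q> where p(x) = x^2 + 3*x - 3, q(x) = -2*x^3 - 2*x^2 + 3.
<p,q> = -76/5

Expand the product: p(x)·q(x) = -2*x^5 - 8*x^4 + 9*x^2 + 9*x - 9.
∫_{-1}^{1} of each monomial x^k gives [2/(k+1) if k even, 0 if k odd]. Integrating term-by-term (or equivalently evaluating the antiderivative F(x) = -x^6/3 - 8*x^5/5 + 3*x^3 + 9*x^2/2 - 9*x at the endpoints):
  F(1) − F(−1) = -103/30 − (353/30) = -76/5.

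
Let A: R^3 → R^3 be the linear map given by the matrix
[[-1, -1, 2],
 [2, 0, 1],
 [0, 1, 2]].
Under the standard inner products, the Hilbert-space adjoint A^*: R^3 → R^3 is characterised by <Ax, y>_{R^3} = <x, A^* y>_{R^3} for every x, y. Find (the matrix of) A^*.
A^* = A^T =
[[-1, 2, 0],
 [-1, 0, 1],
 [2, 1, 2]]

For real matrices with standard dot products, the defining identity <Ax, y> = <x, A^* y> gives (Ax)^T y = x^T (A^*) y, i.e. x^T A^T y = x^T (A^*) y. Since this holds for all x, y, we must have A^* = A^T. Therefore
A^* =
[[-1, 2, 0],
 [-1, 0, 1],
 [2, 1, 2]].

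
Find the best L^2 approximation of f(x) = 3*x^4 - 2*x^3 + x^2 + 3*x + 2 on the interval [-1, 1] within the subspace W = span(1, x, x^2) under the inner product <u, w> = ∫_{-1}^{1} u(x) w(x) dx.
g(x) = 25*x^2/7 + 9*x/5 + 61/35

The best approximation g ∈ W is the orthogonal projection of f onto W. Writing g = a_0 + a_1 x + a_2 x^2, the coefficients solve the normal equations G · a = b where
  G_{ij} = <φ_i, φ_j> and b_i = <f, φ_i>, with φ_0 = 1, φ_1 = x, φ_2 = x^2.
G =
  [2, 0, 2/3]
  [0, 2/3, 0]
  [2/3, 0, 2/5],
b = (88/15, 6/5, 272/105).
Solving gives a_0 = 61/35, a_1 = 9/5, a_2 = 25/7, so
  g(x) = 25*x^2/7 + 9*x/5 + 61/35.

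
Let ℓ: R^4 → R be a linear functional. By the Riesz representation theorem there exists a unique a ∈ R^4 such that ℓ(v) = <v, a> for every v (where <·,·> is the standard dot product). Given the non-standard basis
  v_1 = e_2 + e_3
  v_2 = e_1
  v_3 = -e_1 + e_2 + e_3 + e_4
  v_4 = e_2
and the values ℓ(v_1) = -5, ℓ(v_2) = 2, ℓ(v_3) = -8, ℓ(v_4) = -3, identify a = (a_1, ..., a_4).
a = (2, -3, -2, -1)

Write a = (a_1, ..., a_4) in the standard basis. For each basis vector v_i, ℓ(v_i) = <v_i, a> is a linear equation in the a_j's. Collect the n equations into a matrix system V a = ℓ, where row i of V is v_i (expressed in the standard basis). Since V is invertible (lower-triangular with 1s on the diagonal, up to permutation), solve by back-substitution:
  V =
[[0, 1, 1, 0],
 [1, 0, 0, 0],
 [-1, 1, 1, 1],
 [0, 1, 0, 0]]
  V a = (-5, 2, -8, -3)
Solving gives a = (2, -3, -2, -1).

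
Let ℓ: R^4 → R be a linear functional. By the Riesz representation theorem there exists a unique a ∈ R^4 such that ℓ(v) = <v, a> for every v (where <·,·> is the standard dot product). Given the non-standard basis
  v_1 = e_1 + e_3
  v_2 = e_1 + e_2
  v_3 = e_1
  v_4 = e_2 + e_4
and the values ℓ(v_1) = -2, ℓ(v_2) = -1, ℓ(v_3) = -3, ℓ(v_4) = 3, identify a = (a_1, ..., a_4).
a = (-3, 2, 1, 1)

Write a = (a_1, ..., a_4) in the standard basis. For each basis vector v_i, ℓ(v_i) = <v_i, a> is a linear equation in the a_j's. Collect the n equations into a matrix system V a = ℓ, where row i of V is v_i (expressed in the standard basis). Since V is invertible (lower-triangular with 1s on the diagonal, up to permutation), solve by back-substitution:
  V =
[[1, 0, 1, 0],
 [1, 1, 0, 0],
 [1, 0, 0, 0],
 [0, 1, 0, 1]]
  V a = (-2, -1, -3, 3)
Solving gives a = (-3, 2, 1, 1).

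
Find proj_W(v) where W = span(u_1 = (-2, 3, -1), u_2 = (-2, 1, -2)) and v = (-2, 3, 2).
proj_W(v) = (-2/3, 53/15, 14/15)

Set up U = [u_1 | ... | u_2] ∈ R^(3×2). The projector onto W = col(U) is P = U (U^T U)^(-1) U^T.
Compute U^T U =
  [14, 9]
  [9, 9],
and U^T v = (11, 3).
Solve U^T U · c = U^T v for the coefficients: c = (8/5, -19/15). The projection is proj_W(v) = U c.
Check: (v - proj_W(v)) · u_1 = 0  (should be 0).
Check: (v - proj_W(v)) · u_2 = 0  (should be 0).
Result: proj_W(v) = (-2/3, 53/15, 14/15).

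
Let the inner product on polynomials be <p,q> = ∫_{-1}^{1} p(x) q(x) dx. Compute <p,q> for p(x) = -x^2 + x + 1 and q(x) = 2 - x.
<p,q> = 2

Expand the product: p(x)·q(x) = x^3 - 3*x^2 + x + 2.
∫_{-1}^{1} of each monomial x^k gives [2/(k+1) if k even, 0 if k odd]. Integrating term-by-term (or equivalently evaluating the antiderivative F(x) = x^4/4 - x^3 + x^2/2 + 2*x at the endpoints):
  F(1) − F(−1) = 7/4 − (-1/4) = 2.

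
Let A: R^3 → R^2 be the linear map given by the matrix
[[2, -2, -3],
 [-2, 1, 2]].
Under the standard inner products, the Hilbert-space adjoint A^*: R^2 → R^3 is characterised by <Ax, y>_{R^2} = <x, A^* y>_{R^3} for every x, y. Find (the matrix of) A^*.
A^* = A^T =
[[2, -2],
 [-2, 1],
 [-3, 2]]

For real matrices with standard dot products, the defining identity <Ax, y> = <x, A^* y> gives (Ax)^T y = x^T (A^*) y, i.e. x^T A^T y = x^T (A^*) y. Since this holds for all x, y, we must have A^* = A^T. Therefore
A^* =
[[2, -2],
 [-2, 1],
 [-3, 2]].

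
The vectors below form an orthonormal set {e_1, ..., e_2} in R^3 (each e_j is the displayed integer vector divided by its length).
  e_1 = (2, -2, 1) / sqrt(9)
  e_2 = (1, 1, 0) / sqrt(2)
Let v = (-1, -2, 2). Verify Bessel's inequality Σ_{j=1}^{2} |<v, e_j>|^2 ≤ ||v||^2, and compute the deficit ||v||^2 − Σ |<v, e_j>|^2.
Σ |<v, e_j>|^2 = 113/18; ||v||^2 = 9; deficit = 49/18

Write each e_j = u_j / sqrt(<u_j, u_j>) where u_j is the displayed integer vector. Then <v, e_j> = <v, u_j> / sqrt(<u_j, u_j>), so |<v, e_j>|^2 = <v, u_j>^2 / <u_j, u_j>.
Coefficients: <v, e_1> = 4/sqrt(9), <v, e_2> = -3/sqrt(2).
Square and sum: Σ |<v, e_j>|^2 = 113/18.
Compute ||v||^2 = v·v = 9.
Deficit = 9 − 113/18 = 49/18 ≥ 0, confirming Bessel's inequality. (The deficit equals ||v − Σ <v,e_j> e_j||^2, the squared distance from v to span{e_j}.)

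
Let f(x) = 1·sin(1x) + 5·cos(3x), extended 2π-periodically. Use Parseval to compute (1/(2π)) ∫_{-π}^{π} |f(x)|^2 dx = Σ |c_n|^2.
Σ |c_n|^2 = 13

Expand |f|^2 and use orthogonality of {sin(nx), cos(mx)} on [-π, π]:
  ∫_{-π}^{π} sin(nx)^2 dx = π, ∫ cos(mx)^2 dx = π, and cross terms integrate to 0.
So ∫_{-π}^{π} f(x)^2 dx = 1^2 · π + 5^2 · π = (1 + 25)π.
Divide by 2π: (1 + 25)/2 = 13.
By Parseval, this equals Σ |c_n|^2.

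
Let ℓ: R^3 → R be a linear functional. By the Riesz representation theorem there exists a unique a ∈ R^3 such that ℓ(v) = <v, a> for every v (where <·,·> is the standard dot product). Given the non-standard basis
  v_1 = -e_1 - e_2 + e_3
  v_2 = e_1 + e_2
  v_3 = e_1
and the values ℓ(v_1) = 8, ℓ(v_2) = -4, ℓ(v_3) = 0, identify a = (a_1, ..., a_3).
a = (0, -4, 4)

Write a = (a_1, ..., a_3) in the standard basis. For each basis vector v_i, ℓ(v_i) = <v_i, a> is a linear equation in the a_j's. Collect the n equations into a matrix system V a = ℓ, where row i of V is v_i (expressed in the standard basis). Since V is invertible (lower-triangular with 1s on the diagonal, up to permutation), solve by back-substitution:
  V =
[[-1, -1, 1],
 [1, 1, 0],
 [1, 0, 0]]
  V a = (8, -4, 0)
Solving gives a = (0, -4, 4).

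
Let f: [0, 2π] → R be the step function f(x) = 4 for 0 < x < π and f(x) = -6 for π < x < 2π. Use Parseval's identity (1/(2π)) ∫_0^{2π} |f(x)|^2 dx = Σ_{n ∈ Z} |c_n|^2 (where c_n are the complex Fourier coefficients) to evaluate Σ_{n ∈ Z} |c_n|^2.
Σ |c_n|^2 = 26

Parseval equates the L^2 energy of f (normalised by 1/(2π)) with the ℓ^2 sum of its Fourier coefficients: (1/(2π)) ∫_0^{2π} |f|^2 = Σ |c_n|^2.
Compute the left side: (1/(2π)) [∫_0^π 4^2 dx + ∫_π^{2π} (-6)^2 dx] = (1/(2π)) · (16π + 36π) = (16 + 36)/2 = 26.
So Σ_{n ∈ Z} |c_n|^2 = 26.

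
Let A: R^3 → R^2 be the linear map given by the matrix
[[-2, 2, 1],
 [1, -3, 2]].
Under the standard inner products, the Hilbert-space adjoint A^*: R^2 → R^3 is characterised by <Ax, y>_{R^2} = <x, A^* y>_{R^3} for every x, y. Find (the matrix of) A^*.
A^* = A^T =
[[-2, 1],
 [2, -3],
 [1, 2]]

For real matrices with standard dot products, the defining identity <Ax, y> = <x, A^* y> gives (Ax)^T y = x^T (A^*) y, i.e. x^T A^T y = x^T (A^*) y. Since this holds for all x, y, we must have A^* = A^T. Therefore
A^* =
[[-2, 1],
 [2, -3],
 [1, 2]].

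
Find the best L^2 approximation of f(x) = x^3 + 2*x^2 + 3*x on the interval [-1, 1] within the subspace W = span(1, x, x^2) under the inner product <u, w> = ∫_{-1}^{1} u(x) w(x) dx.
g(x) = 2*x^2 + 18*x/5

The best approximation g ∈ W is the orthogonal projection of f onto W. Writing g = a_0 + a_1 x + a_2 x^2, the coefficients solve the normal equations G · a = b where
  G_{ij} = <φ_i, φ_j> and b_i = <f, φ_i>, with φ_0 = 1, φ_1 = x, φ_2 = x^2.
G =
  [2, 0, 2/3]
  [0, 2/3, 0]
  [2/3, 0, 2/5],
b = (4/3, 12/5, 4/5).
Solving gives a_0 = 0, a_1 = 18/5, a_2 = 2, so
  g(x) = 2*x^2 + 18*x/5.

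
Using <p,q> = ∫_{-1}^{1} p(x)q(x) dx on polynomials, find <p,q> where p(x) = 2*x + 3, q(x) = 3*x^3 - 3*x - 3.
<p,q> = -98/5

Expand the product: p(x)·q(x) = 6*x^4 + 9*x^3 - 6*x^2 - 15*x - 9.
∫_{-1}^{1} of each monomial x^k gives [2/(k+1) if k even, 0 if k odd]. Integrating term-by-term (or equivalently evaluating the antiderivative F(x) = 6*x^5/5 + 9*x^4/4 - 2*x^3 - 15*x^2/2 - 9*x at the endpoints):
  F(1) − F(−1) = -301/20 − (91/20) = -98/5.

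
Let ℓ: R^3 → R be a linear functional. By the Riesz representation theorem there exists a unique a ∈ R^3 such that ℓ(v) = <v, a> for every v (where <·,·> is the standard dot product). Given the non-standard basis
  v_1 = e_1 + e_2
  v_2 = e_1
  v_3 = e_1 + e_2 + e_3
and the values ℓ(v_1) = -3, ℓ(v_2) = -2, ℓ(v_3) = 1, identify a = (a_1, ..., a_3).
a = (-2, -1, 4)

Write a = (a_1, ..., a_3) in the standard basis. For each basis vector v_i, ℓ(v_i) = <v_i, a> is a linear equation in the a_j's. Collect the n equations into a matrix system V a = ℓ, where row i of V is v_i (expressed in the standard basis). Since V is invertible (lower-triangular with 1s on the diagonal, up to permutation), solve by back-substitution:
  V =
[[1, 1, 0],
 [1, 0, 0],
 [1, 1, 1]]
  V a = (-3, -2, 1)
Solving gives a = (-2, -1, 4).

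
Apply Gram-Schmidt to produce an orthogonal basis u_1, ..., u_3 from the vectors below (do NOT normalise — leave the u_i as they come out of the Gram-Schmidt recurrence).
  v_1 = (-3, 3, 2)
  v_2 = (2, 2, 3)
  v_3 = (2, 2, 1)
Orthogonal basis:
  u_1 = (-3, 3, 2)
  u_2 = (31/11, 13/11, 27/11)
  u_3 = (60/169, 12/13, -144/169)

Apply the Gram-Schmidt recurrence
  u_1 = v_1
  u_i = v_i − Σ_{j<i} ((v_i · u_j) / (u_j · u_j)) · u_j.

Step by step this gives:
  u_1 = (-3, 3, 2)
  u_2 = (31/11, 13/11, 27/11)
  u_3 = (60/169, 12/13, -144/169)

Orthogonality check:
  u_2 · u_1 = 0 (should be 0)
  u_3 · u_1 = 0 (should be 0)
  u_3 · u_2 = 0 (should be 0)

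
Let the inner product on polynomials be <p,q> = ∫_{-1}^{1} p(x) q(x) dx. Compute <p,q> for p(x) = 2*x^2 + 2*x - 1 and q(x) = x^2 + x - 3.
<p,q> = 52/15

Expand the product: p(x)·q(x) = 2*x^4 + 4*x^3 - 5*x^2 - 7*x + 3.
∫_{-1}^{1} of each monomial x^k gives [2/(k+1) if k even, 0 if k odd]. Integrating term-by-term (or equivalently evaluating the antiderivative F(x) = 2*x^5/5 + x^4 - 5*x^3/3 - 7*x^2/2 + 3*x at the endpoints):
  F(1) − F(−1) = -23/30 − (-127/30) = 52/15.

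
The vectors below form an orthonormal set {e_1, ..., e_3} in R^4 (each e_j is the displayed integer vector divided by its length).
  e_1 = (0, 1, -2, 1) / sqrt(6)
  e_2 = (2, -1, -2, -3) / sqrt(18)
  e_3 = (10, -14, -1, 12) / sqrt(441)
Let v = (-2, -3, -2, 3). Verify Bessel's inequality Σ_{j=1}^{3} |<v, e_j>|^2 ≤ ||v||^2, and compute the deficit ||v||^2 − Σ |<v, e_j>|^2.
Σ |<v, e_j>|^2 = 1886/147; ||v||^2 = 26; deficit = 1936/147

Write each e_j = u_j / sqrt(<u_j, u_j>) where u_j is the displayed integer vector. Then <v, e_j> = <v, u_j> / sqrt(<u_j, u_j>), so |<v, e_j>|^2 = <v, u_j>^2 / <u_j, u_j>.
Coefficients: <v, e_1> = 4/sqrt(6), <v, e_2> = -6/sqrt(18), <v, e_3> = 60/sqrt(441).
Square and sum: Σ |<v, e_j>|^2 = 1886/147.
Compute ||v||^2 = v·v = 26.
Deficit = 26 − 1886/147 = 1936/147 ≥ 0, confirming Bessel's inequality. (The deficit equals ||v − Σ <v,e_j> e_j||^2, the squared distance from v to span{e_j}.)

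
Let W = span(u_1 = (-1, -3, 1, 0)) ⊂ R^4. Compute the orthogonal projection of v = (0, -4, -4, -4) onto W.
proj_W(v) = (-8/11, -24/11, 8/11, 0)

Set up U = [u_1 | ... | u_1] ∈ R^(4×1). The projector onto W = col(U) is P = U (U^T U)^(-1) U^T.
Compute U^T U =
  [11],
and U^T v = (8).
Solve U^T U · c = U^T v for the coefficients: c = (8/11). The projection is proj_W(v) = U c.
Check: (v - proj_W(v)) · u_1 = 0  (should be 0).
Result: proj_W(v) = (-8/11, -24/11, 8/11, 0).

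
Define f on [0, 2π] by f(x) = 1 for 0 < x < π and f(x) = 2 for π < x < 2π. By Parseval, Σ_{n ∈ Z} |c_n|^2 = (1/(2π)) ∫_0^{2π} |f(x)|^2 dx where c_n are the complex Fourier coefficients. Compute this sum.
Σ |c_n|^2 = 5/2

Parseval equates the L^2 energy of f (normalised by 1/(2π)) with the ℓ^2 sum of its Fourier coefficients: (1/(2π)) ∫_0^{2π} |f|^2 = Σ |c_n|^2.
Compute the left side: (1/(2π)) [∫_0^π 1^2 dx + ∫_π^{2π} 2^2 dx] = (1/(2π)) · (1π + 4π) = (1 + 4)/2 = 5/2.
So Σ_{n ∈ Z} |c_n|^2 = 5/2.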